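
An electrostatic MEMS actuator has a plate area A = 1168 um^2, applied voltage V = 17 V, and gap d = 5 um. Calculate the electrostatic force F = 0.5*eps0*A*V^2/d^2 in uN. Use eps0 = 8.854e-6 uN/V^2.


Step 1: Identify parameters.
eps0 = 8.854e-6 uN/V^2, A = 1168 um^2, V = 17 V, d = 5 um
Step 2: Compute V^2 = 17^2 = 289
Step 3: Compute d^2 = 5^2 = 25
Step 4: F = 0.5 * 8.854e-6 * 1168 * 289 / 25
F = 0.06 uN


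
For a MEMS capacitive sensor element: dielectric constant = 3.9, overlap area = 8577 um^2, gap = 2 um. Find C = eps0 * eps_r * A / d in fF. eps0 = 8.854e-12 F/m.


Step 1: Convert area to m^2: A = 8577e-12 m^2
Step 2: Convert gap to m: d = 2e-6 m
Step 3: C = eps0 * eps_r * A / d
C = 8.854e-12 * 3.9 * 8577e-12 / 2e-6
Step 4: Convert to fF (multiply by 1e15).
C = 148.08 fF


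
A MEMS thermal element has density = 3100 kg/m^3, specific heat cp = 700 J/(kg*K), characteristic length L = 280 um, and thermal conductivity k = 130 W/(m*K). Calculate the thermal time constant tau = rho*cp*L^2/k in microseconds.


Step 1: Convert L to m: L = 280e-6 m
Step 2: L^2 = (280e-6)^2 = 7.84e-08 m^2
Step 3: tau = 3100 * 700 * 7.84e-08 / 130 = 1.30867692e-03 s
Step 4: Convert to microseconds (multiply by 1e6).
tau = 1308.677 us


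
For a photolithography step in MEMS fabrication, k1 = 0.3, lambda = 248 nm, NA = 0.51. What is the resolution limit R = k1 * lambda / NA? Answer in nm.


Step 1: Identify values: k1 = 0.3, lambda = 248 nm, NA = 0.51
Step 2: R = k1 * lambda / NA
R = 0.3 * 248 / 0.51
R = 145.9 nm


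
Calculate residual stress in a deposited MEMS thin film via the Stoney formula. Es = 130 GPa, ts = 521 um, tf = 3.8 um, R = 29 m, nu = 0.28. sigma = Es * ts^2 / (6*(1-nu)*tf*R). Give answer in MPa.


Step 1: Compute numerator: Es * ts^2 = 130 * 521^2 = 35287330 (GPa*um^2)
Step 2: Compute denominator (R in um): 6*(1-nu)*tf*R = 6*0.72*3.8*29e6 = 476064000.0 (um^2)
Step 3: sigma (GPa) = 35287330 / 476064000.0 = 7.4123e-02 GPa
Step 4: Convert to MPa (x1000): sigma = 74.1 MPa


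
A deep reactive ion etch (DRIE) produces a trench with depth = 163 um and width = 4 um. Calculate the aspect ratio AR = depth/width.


Step 1: AR = depth / width
Step 2: AR = 163 / 4
AR = 40.8


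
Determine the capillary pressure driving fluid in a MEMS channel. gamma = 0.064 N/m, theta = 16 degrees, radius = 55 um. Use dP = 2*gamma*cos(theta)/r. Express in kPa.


Step 1: cos(16 deg) = 0.9613
Step 2: Convert r to m: r = 55e-6 m
Step 3: dP = 2 * 0.064 * 0.9613 / 55e-6 = 2237.2 Pa
Step 4: Convert Pa to kPa (divide by 1000).
dP = 2.24 kPa


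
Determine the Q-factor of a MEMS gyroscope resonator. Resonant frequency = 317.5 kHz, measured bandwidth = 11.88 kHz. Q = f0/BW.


Step 1: Q = f0 / bandwidth
Step 2: Q = 317.5 / 11.88
Q = 26.7


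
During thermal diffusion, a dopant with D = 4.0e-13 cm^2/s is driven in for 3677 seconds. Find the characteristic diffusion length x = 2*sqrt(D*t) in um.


Step 1: Compute D*t = 4.0e-13 * 3677 = 1.4708e-09 cm^2
Step 2: sqrt(D*t) = 3.8351e-05 cm
Step 3: x = 2 * 3.8351e-05 cm = 7.6702e-05 cm
Step 4: Convert to um (1 cm = 1e4 um): x = 0.767 um


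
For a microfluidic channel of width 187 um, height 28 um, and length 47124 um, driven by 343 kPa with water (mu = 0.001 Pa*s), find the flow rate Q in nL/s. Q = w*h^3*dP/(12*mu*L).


Step 1: Convert all dimensions to SI (meters).
w = 187e-6 m, h = 28e-6 m, L = 47124e-6 m, dP = 343e3 Pa
Step 2: Q = w * h^3 * dP / (12 * mu * L)
Q = 187e-6 * (28e-6)^3 * 343e3 / (12 * 0.001 * 47124e-6) = 2.48992593e-09 m^3/s
Step 3: Convert Q from m^3/s to nL/s (1 m^3 = 1e12 nL, so multiply by 1e12).
Q = 2489.926 nL/s


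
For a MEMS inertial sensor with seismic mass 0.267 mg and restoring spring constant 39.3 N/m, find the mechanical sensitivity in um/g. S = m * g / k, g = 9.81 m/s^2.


Step 1: Convert mass: m = 0.267 mg = 2.67e-07 kg
Step 2: S = m * g / k = 2.67e-07 * 9.81 / 39.3
Step 3: S = 6.66e-08 m/g
Step 4: Convert to um/g: S = 0.067 um/g


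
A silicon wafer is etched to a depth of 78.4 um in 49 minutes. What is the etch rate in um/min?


Step 1: Etch rate = depth / time
Step 2: rate = 78.4 / 49
rate = 1.6 um/min


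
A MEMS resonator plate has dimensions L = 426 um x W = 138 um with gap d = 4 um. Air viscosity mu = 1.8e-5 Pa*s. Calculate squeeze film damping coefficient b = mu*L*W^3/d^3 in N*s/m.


Step 1: Convert to SI.
L = 426e-6 m, W = 138e-6 m, d = 4e-6 m
Step 2: W^3 = (138e-6)^3 = 2.63e-12 m^3
Step 3: d^3 = (4e-6)^3 = 6.40e-17 m^3
Step 4: b = 1.8e-5 * 426e-6 * 2.63e-12 / 6.40e-17
b = 3.15e-04 N*s/m


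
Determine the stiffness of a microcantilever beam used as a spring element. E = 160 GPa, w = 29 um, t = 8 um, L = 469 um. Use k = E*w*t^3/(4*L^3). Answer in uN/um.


Step 1: Convert E to consistent units (1 GPa = 1000 uN/um^2).
E = 160 GPa = 160000 uN/um^2
Step 2: Compute t^3 = 8^3 = 512
Step 3: Compute L^3 = 469^3 = 103161709
Step 4: k = 160000 * 29 * 512 / (4 * 103161709)
k = 5.7572 uN/um


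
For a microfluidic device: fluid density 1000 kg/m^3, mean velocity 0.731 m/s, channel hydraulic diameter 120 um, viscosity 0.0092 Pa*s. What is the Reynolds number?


Step 1: Convert Dh to meters: Dh = 120e-6 m
Step 2: Re = rho * v * Dh / mu
Re = 1000 * 0.731 * 120e-6 / 0.0092
Re = 9.535


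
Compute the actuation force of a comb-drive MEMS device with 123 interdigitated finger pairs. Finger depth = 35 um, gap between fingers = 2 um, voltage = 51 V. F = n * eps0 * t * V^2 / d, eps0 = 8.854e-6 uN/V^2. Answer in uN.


Step 1: Parameters: n=123, eps0=8.854e-6 uN/V^2, t=35 um, V=51 V, d=2 um
Step 2: V^2 = 2601
Step 3: F = 123 * 8.854e-6 * 35 * 2601 / 2
F = 49.57 uN


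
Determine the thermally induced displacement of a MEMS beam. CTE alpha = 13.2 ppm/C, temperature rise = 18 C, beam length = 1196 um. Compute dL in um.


Step 1: Convert CTE: alpha = 13.2 ppm/C = 13.2e-6 /C
Step 2: dL = 13.2e-6 * 18 * 1196
dL = 0.2842 um


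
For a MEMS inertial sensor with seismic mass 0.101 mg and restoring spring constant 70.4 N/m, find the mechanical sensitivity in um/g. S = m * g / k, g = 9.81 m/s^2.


Step 1: Convert mass: m = 0.101 mg = 1.01e-07 kg
Step 2: S = m * g / k = 1.01e-07 * 9.81 / 70.4
Step 3: S = 1.41e-08 m/g
Step 4: Convert to um/g: S = 0.014 um/g


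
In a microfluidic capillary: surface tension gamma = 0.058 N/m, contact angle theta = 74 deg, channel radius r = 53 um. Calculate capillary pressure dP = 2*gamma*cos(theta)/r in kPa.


Step 1: cos(74 deg) = 0.2756
Step 2: Convert r to m: r = 53e-6 m
Step 3: dP = 2 * 0.058 * 0.2756 / 53e-6 = 603.2 Pa
Step 4: Convert Pa to kPa (divide by 1000).
dP = 0.6 kPa


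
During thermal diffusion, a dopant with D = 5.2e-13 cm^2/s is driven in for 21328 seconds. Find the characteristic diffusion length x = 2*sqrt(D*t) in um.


Step 1: Compute D*t = 5.2e-13 * 21328 = 1.109056e-08 cm^2
Step 2: sqrt(D*t) = 1.05312e-04 cm
Step 3: x = 2 * 1.05312e-04 cm = 2.10624e-04 cm
Step 4: Convert to um (1 cm = 1e4 um): x = 2.106 um


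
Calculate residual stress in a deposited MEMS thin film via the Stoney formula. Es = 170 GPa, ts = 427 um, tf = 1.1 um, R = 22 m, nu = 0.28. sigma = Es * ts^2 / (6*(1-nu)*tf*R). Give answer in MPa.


Step 1: Compute numerator: Es * ts^2 = 170 * 427^2 = 30995930 (GPa*um^2)
Step 2: Compute denominator (R in um): 6*(1-nu)*tf*R = 6*0.72*1.1*22e6 = 104544000.0 (um^2)
Step 3: sigma (GPa) = 30995930 / 104544000.0 = 2.96487e-01 GPa
Step 4: Convert to MPa (x1000): sigma = 296.5 MPa


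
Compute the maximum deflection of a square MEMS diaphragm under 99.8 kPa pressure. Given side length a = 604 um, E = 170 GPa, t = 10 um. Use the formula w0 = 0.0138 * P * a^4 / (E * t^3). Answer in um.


Step 1: Convert pressure to compatible units (E is in GPa, so P in GPa).
P = 99.8 kPa = 99.8e-6 GPa
Step 2: Compute numerator: 0.0138 * P * a^4.
a^4 = 604^4 = 133090713856
numerator = 0.0138 * 99.8e-6 * 133090713856 = 1.832979e+05
Step 3: Compute denominator: E * t^3 = 170 * 10^3 = 170000
Step 4: w0 = numerator / denominator = 1.832979e+05 / 170000 = 1.0782 um


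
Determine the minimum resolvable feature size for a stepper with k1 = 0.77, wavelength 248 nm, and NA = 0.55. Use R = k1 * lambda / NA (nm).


Step 1: Identify values: k1 = 0.77, lambda = 248 nm, NA = 0.55
Step 2: R = k1 * lambda / NA
R = 0.77 * 248 / 0.55
R = 347.2 nm


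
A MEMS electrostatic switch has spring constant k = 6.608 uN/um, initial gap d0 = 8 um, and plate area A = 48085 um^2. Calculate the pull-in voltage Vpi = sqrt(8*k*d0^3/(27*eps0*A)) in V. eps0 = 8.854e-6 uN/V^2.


Step 1: Compute numerator: 8 * k * d0^3 = 8 * 6.608 * 8^3 = 27066.368
Step 2: Compute denominator: 27 * eps0 * A = 27 * 8.854e-6 * 48085 = 11.495104
Step 3: Vpi = sqrt(27066.368 / 11.495104)
Vpi = 48.52 V


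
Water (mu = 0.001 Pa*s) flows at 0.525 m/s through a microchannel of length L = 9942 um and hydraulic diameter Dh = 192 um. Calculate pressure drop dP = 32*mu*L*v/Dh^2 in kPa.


Step 1: Convert to SI: L = 9942e-6 m, Dh = 192e-6 m
Step 2: dP = 32 * 0.001 * 9942e-6 * 0.525 / (192e-6)^2
Step 3: dP = 4530.86 Pa
Step 4: Convert to kPa: dP = 4.53 kPa


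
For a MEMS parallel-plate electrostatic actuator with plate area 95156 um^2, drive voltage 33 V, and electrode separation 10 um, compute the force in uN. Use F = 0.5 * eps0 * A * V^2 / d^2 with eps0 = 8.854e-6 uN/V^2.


Step 1: Identify parameters.
eps0 = 8.854e-6 uN/V^2, A = 95156 um^2, V = 33 V, d = 10 um
Step 2: Compute V^2 = 33^2 = 1089
Step 3: Compute d^2 = 10^2 = 100
Step 4: F = 0.5 * 8.854e-6 * 95156 * 1089 / 100
F = 4.587 uN


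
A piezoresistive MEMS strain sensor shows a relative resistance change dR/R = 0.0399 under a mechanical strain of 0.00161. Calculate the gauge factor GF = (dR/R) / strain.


Step 1: Identify values.
dR/R = 0.0399, strain = 0.00161
Step 2: GF = (dR/R) / strain = 0.0399 / 0.00161
GF = 24.8


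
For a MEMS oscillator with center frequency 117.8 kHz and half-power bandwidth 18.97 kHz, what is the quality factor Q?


Step 1: Q = f0 / bandwidth
Step 2: Q = 117.8 / 18.97
Q = 6.2


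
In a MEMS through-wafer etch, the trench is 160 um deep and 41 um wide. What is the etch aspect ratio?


Step 1: AR = depth / width
Step 2: AR = 160 / 41
AR = 3.9


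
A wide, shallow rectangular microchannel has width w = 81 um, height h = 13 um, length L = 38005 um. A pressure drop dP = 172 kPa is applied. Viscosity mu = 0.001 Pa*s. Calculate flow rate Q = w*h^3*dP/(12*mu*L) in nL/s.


Step 1: Convert all dimensions to SI (meters).
w = 81e-6 m, h = 13e-6 m, L = 38005e-6 m, dP = 172e3 Pa
Step 2: Q = w * h^3 * dP / (12 * mu * L)
Q = 81e-6 * (13e-6)^3 * 172e3 / (12 * 0.001 * 38005e-6) = 6.71153e-11 m^3/s
Step 3: Convert Q from m^3/s to nL/s (1 m^3 = 1e12 nL, so multiply by 1e12).
Q = 67.115 nL/s


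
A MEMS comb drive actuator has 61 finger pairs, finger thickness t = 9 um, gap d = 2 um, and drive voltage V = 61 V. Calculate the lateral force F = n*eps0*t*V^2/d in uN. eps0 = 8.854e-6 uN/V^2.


Step 1: Parameters: n=61, eps0=8.854e-6 uN/V^2, t=9 um, V=61 V, d=2 um
Step 2: V^2 = 3721
Step 3: F = 61 * 8.854e-6 * 9 * 3721 / 2
F = 9.044 uN


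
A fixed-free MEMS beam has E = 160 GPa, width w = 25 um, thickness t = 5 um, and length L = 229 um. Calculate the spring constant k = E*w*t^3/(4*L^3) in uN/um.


Step 1: Convert E to consistent units (1 GPa = 1000 uN/um^2).
E = 160 GPa = 160000 uN/um^2
Step 2: Compute t^3 = 5^3 = 125
Step 3: Compute L^3 = 229^3 = 12008989
Step 4: k = 160000 * 25 * 125 / (4 * 12008989)
k = 10.4089 uN/um


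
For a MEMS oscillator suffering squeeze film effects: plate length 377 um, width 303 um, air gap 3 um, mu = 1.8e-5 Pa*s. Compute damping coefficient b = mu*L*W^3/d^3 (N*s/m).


Step 1: Convert to SI.
L = 377e-6 m, W = 303e-6 m, d = 3e-6 m
Step 2: W^3 = (303e-6)^3 = 2.78e-11 m^3
Step 3: d^3 = (3e-6)^3 = 2.70e-17 m^3
Step 4: b = 1.8e-5 * 377e-6 * 2.78e-11 / 2.70e-17
b = 6.99e-03 N*s/m


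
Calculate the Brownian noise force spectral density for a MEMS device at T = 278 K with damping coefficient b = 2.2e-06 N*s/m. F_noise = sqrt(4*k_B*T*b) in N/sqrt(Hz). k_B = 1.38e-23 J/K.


Step 1: Compute 4 * k_B * T * b
= 4 * 1.38e-23 * 278 * 2.2e-06
= 3.3760e-26 N^2/Hz
Step 2: F_noise = sqrt(3.3760e-26)
F_noise = 1.84e-13 N/sqrt(Hz)


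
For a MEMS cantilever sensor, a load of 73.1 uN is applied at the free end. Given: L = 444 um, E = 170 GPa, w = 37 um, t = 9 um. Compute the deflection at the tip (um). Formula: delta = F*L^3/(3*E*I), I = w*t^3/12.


Step 1: Calculate the second moment of area.
I = w * t^3 / 12 = 37 * 9^3 / 12 = 2247.75 um^4
Step 2: Convert E to consistent units (1 GPa = 1000 uN/um^2).
E = 170 GPa = 170000 uN/um^2
Step 3: Calculate tip deflection.
delta = F * L^3 / (3 * E * I)
delta = 73.1 * 444^3 / (3 * 170000 * 2247.75)
delta = 5.5815 um


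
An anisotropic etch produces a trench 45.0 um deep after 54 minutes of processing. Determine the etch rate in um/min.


Step 1: Etch rate = depth / time
Step 2: rate = 45.0 / 54
rate = 0.833 um/min


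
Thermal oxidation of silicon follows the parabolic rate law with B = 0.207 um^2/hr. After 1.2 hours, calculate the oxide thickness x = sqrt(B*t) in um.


Step 1: Compute B*t = 0.207 * 1.2 = 0.2484
Step 2: x = sqrt(0.2484)
x = 0.498 um


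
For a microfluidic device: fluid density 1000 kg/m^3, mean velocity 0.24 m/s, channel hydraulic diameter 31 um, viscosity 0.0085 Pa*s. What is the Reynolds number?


Step 1: Convert Dh to meters: Dh = 31e-6 m
Step 2: Re = rho * v * Dh / mu
Re = 1000 * 0.24 * 31e-6 / 0.0085
Re = 0.875


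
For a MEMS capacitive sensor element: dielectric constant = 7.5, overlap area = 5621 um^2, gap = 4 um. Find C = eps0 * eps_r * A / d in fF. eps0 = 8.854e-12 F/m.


Step 1: Convert area to m^2: A = 5621e-12 m^2
Step 2: Convert gap to m: d = 4e-6 m
Step 3: C = eps0 * eps_r * A / d
C = 8.854e-12 * 7.5 * 5621e-12 / 4e-6
Step 4: Convert to fF (multiply by 1e15).
C = 93.32 fF


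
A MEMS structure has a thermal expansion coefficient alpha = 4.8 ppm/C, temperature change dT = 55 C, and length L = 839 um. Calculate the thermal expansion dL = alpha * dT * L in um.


Step 1: Convert CTE: alpha = 4.8 ppm/C = 4.8e-6 /C
Step 2: dL = 4.8e-6 * 55 * 839
dL = 0.2215 um


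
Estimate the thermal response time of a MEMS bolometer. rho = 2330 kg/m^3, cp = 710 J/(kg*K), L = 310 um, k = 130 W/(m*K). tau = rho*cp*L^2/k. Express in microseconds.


Step 1: Convert L to m: L = 310e-6 m
Step 2: L^2 = (310e-6)^2 = 9.61e-08 m^2
Step 3: tau = 2330 * 710 * 9.61e-08 / 130 = 1.22290946e-03 s
Step 4: Convert to microseconds (multiply by 1e6).
tau = 1222.909 us


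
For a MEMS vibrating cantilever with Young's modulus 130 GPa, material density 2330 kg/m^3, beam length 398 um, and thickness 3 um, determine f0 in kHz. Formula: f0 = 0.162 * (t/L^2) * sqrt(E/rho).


Step 1: Convert units to SI.
t_SI = 3e-6 m, L_SI = 398e-6 m
Step 2: Calculate sqrt(E/rho).
sqrt(130e9 / 2330) = 7469.54 m/s
Step 3: Compute f0.
f0 = 0.162 * 3e-6 / (398e-6)^2 * 7469.54 = 22917.3 Hz = 22.92 kHz


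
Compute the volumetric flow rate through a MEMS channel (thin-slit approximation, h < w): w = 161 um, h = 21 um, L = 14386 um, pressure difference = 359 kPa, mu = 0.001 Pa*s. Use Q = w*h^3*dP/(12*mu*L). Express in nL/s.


Step 1: Convert all dimensions to SI (meters).
w = 161e-6 m, h = 21e-6 m, L = 14386e-6 m, dP = 359e3 Pa
Step 2: Q = w * h^3 * dP / (12 * mu * L)
Q = 161e-6 * (21e-6)^3 * 359e3 / (12 * 0.001 * 14386e-6) = 3.1006797e-09 m^3/s
Step 3: Convert Q from m^3/s to nL/s (1 m^3 = 1e12 nL, so multiply by 1e12).
Q = 3100.68 nL/s


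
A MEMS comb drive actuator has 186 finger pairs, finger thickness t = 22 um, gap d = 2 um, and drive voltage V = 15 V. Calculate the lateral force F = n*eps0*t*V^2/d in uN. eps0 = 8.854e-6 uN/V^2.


Step 1: Parameters: n=186, eps0=8.854e-6 uN/V^2, t=22 um, V=15 V, d=2 um
Step 2: V^2 = 225
Step 3: F = 186 * 8.854e-6 * 22 * 225 / 2
F = 4.076 uN


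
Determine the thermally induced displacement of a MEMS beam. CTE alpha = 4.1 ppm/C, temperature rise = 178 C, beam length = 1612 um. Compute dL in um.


Step 1: Convert CTE: alpha = 4.1 ppm/C = 4.1e-6 /C
Step 2: dL = 4.1e-6 * 178 * 1612
dL = 1.1764 um


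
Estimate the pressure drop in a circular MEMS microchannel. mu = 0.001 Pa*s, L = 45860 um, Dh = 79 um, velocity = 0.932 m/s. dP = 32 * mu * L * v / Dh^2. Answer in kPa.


Step 1: Convert to SI: L = 45860e-6 m, Dh = 79e-6 m
Step 2: dP = 32 * 0.001 * 45860e-6 * 0.932 / (79e-6)^2
Step 3: dP = 219152.16 Pa
Step 4: Convert to kPa: dP = 219.15 kPa


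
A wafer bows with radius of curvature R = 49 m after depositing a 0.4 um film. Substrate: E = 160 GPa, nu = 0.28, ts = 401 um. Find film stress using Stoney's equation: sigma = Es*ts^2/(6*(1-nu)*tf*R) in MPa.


Step 1: Compute numerator: Es * ts^2 = 160 * 401^2 = 25728160 (GPa*um^2)
Step 2: Compute denominator (R in um): 6*(1-nu)*tf*R = 6*0.72*0.4*49e6 = 84672000.0 (um^2)
Step 3: sigma (GPa) = 25728160 / 84672000.0 = 3.03857e-01 GPa
Step 4: Convert to MPa (x1000): sigma = 303.9 MPa


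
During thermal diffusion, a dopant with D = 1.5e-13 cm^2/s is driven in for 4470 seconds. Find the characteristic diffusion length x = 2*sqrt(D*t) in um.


Step 1: Compute D*t = 1.5e-13 * 4470 = 6.705e-10 cm^2
Step 2: sqrt(D*t) = 2.5894e-05 cm
Step 3: x = 2 * 2.5894e-05 cm = 5.1788e-05 cm
Step 4: Convert to um (1 cm = 1e4 um): x = 0.518 um


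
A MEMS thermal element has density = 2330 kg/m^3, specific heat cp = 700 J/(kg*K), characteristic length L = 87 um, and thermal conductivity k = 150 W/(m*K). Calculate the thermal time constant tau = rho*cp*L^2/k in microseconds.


Step 1: Convert L to m: L = 87e-6 m
Step 2: L^2 = (87e-6)^2 = 7.569e-09 m^2
Step 3: tau = 2330 * 700 * 7.569e-09 / 150 = 8.23e-05 s
Step 4: Convert to microseconds (multiply by 1e6).
tau = 82.3 us


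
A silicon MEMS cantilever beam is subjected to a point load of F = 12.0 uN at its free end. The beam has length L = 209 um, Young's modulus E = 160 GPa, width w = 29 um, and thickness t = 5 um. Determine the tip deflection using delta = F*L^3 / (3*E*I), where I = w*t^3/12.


Step 1: Calculate the second moment of area.
I = w * t^3 / 12 = 29 * 5^3 / 12 = 302.0833 um^4
Step 2: Convert E to consistent units (1 GPa = 1000 uN/um^2).
E = 160 GPa = 160000 uN/um^2
Step 3: Calculate tip deflection.
delta = F * L^3 / (3 * E * I)
delta = 12.0 * 209^3 / (3 * 160000 * 302.0833)
delta = 0.7555 um


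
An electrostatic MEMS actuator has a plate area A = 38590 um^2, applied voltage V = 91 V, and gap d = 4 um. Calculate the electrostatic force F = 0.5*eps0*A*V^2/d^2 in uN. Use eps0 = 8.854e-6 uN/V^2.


Step 1: Identify parameters.
eps0 = 8.854e-6 uN/V^2, A = 38590 um^2, V = 91 V, d = 4 um
Step 2: Compute V^2 = 91^2 = 8281
Step 3: Compute d^2 = 4^2 = 16
Step 4: F = 0.5 * 8.854e-6 * 38590 * 8281 / 16
F = 88.419 uN


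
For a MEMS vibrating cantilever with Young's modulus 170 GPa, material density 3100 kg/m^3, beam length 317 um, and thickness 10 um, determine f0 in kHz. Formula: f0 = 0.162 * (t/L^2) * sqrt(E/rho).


Step 1: Convert units to SI.
t_SI = 10e-6 m, L_SI = 317e-6 m
Step 2: Calculate sqrt(E/rho).
sqrt(170e9 / 3100) = 7405.32 m/s
Step 3: Compute f0.
f0 = 0.162 * 10e-6 / (317e-6)^2 * 7405.32 = 119382.4 Hz = 119.38 kHz


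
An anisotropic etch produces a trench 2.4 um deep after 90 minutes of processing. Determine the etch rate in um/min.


Step 1: Etch rate = depth / time
Step 2: rate = 2.4 / 90
rate = 0.027 um/min


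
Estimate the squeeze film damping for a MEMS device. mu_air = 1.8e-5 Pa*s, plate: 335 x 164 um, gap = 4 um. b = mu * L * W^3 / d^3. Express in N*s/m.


Step 1: Convert to SI.
L = 335e-6 m, W = 164e-6 m, d = 4e-6 m
Step 2: W^3 = (164e-6)^3 = 4.41e-12 m^3
Step 3: d^3 = (4e-6)^3 = 6.40e-17 m^3
Step 4: b = 1.8e-5 * 335e-6 * 4.41e-12 / 6.40e-17
b = 4.16e-04 N*s/m


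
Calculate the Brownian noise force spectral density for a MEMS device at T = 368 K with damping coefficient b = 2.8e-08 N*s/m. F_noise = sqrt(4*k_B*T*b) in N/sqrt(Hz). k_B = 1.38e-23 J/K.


Step 1: Compute 4 * k_B * T * b
= 4 * 1.38e-23 * 368 * 2.8e-08
= 5.6878e-28 N^2/Hz
Step 2: F_noise = sqrt(5.6878e-28)
F_noise = 2.38e-14 N/sqrt(Hz)


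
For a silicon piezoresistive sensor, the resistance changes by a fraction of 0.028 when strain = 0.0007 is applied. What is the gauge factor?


Step 1: Identify values.
dR/R = 0.028, strain = 0.0007
Step 2: GF = (dR/R) / strain = 0.028 / 0.0007
GF = 40.0


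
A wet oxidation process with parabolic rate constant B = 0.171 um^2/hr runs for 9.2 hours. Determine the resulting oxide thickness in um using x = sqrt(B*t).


Step 1: Compute B*t = 0.171 * 9.2 = 1.5732
Step 2: x = sqrt(1.5732)
x = 1.254 um


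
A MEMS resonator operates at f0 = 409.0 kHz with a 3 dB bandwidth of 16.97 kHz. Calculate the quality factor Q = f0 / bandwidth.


Step 1: Q = f0 / bandwidth
Step 2: Q = 409.0 / 16.97
Q = 24.1


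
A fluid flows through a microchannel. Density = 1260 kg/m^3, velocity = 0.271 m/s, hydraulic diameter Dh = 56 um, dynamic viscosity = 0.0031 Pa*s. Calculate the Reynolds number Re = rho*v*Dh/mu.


Step 1: Convert Dh to meters: Dh = 56e-6 m
Step 2: Re = rho * v * Dh / mu
Re = 1260 * 0.271 * 56e-6 / 0.0031
Re = 6.168


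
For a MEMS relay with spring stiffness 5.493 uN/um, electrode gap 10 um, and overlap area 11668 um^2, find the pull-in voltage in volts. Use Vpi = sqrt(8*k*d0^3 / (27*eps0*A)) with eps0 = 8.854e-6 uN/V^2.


Step 1: Compute numerator: 8 * k * d0^3 = 8 * 5.493 * 10^3 = 43944.0
Step 2: Compute denominator: 27 * eps0 * A = 27 * 8.854e-6 * 11668 = 2.789329
Step 3: Vpi = sqrt(43944.0 / 2.789329)
Vpi = 125.52 V


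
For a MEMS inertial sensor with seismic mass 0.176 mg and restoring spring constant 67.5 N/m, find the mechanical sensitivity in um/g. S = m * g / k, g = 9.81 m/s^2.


Step 1: Convert mass: m = 0.176 mg = 1.76e-07 kg
Step 2: S = m * g / k = 1.76e-07 * 9.81 / 67.5
Step 3: S = 2.56e-08 m/g
Step 4: Convert to um/g: S = 0.026 um/g


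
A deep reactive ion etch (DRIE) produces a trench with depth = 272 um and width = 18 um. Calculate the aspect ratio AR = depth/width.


Step 1: AR = depth / width
Step 2: AR = 272 / 18
AR = 15.1


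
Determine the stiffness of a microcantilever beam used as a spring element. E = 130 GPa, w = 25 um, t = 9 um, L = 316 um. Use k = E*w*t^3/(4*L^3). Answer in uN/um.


Step 1: Convert E to consistent units (1 GPa = 1000 uN/um^2).
E = 130 GPa = 130000 uN/um^2
Step 2: Compute t^3 = 9^3 = 729
Step 3: Compute L^3 = 316^3 = 31554496
Step 4: k = 130000 * 25 * 729 / (4 * 31554496)
k = 18.7711 uN/um


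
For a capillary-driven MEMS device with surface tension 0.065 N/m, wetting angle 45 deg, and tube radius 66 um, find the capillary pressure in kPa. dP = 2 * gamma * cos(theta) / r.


Step 1: cos(45 deg) = 0.7071
Step 2: Convert r to m: r = 66e-6 m
Step 3: dP = 2 * 0.065 * 0.7071 / 66e-6 = 1392.8 Pa
Step 4: Convert Pa to kPa (divide by 1000).
dP = 1.39 kPa


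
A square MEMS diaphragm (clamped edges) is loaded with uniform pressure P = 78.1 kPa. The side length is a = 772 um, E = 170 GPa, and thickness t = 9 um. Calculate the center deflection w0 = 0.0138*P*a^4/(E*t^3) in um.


Step 1: Convert pressure to compatible units (E is in GPa, so P in GPa).
P = 78.1 kPa = 78.1e-6 GPa
Step 2: Compute numerator: 0.0138 * P * a^4.
a^4 = 772^4 = 355196928256
numerator = 0.0138 * 78.1e-6 * 355196928256 = 3.82824e+05
Step 3: Compute denominator: E * t^3 = 170 * 9^3 = 123930
Step 4: w0 = numerator / denominator = 3.82824e+05 / 123930 = 3.089 um


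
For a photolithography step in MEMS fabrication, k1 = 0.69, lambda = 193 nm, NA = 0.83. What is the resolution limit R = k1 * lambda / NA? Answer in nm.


Step 1: Identify values: k1 = 0.69, lambda = 193 nm, NA = 0.83
Step 2: R = k1 * lambda / NA
R = 0.69 * 193 / 0.83
R = 160.4 nm


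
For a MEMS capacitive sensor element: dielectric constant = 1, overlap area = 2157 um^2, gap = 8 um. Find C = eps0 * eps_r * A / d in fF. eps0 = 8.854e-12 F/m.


Step 1: Convert area to m^2: A = 2157e-12 m^2
Step 2: Convert gap to m: d = 8e-6 m
Step 3: C = eps0 * eps_r * A / d
C = 8.854e-12 * 1 * 2157e-12 / 8e-6
Step 4: Convert to fF (multiply by 1e15).
C = 2.39 fF


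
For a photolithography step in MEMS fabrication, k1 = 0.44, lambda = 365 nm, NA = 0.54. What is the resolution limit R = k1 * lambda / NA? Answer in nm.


Step 1: Identify values: k1 = 0.44, lambda = 365 nm, NA = 0.54
Step 2: R = k1 * lambda / NA
R = 0.44 * 365 / 0.54
R = 297.4 nm


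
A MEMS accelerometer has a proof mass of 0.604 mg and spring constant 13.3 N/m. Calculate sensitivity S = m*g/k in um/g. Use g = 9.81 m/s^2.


Step 1: Convert mass: m = 0.604 mg = 6.04e-07 kg
Step 2: S = m * g / k = 6.04e-07 * 9.81 / 13.3
Step 3: S = 4.46e-07 m/g
Step 4: Convert to um/g: S = 0.446 um/g


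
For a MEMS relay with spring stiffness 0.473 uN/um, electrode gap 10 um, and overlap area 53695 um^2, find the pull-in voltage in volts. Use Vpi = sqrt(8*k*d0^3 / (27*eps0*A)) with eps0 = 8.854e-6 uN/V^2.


Step 1: Compute numerator: 8 * k * d0^3 = 8 * 0.473 * 10^3 = 3784.0
Step 2: Compute denominator: 27 * eps0 * A = 27 * 8.854e-6 * 53695 = 12.836219
Step 3: Vpi = sqrt(3784.0 / 12.836219)
Vpi = 17.17 V


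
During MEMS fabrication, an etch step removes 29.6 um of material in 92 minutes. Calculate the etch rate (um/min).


Step 1: Etch rate = depth / time
Step 2: rate = 29.6 / 92
rate = 0.322 um/min


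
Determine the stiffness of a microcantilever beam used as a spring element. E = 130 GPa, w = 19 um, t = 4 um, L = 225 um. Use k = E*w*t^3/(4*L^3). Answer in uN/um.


Step 1: Convert E to consistent units (1 GPa = 1000 uN/um^2).
E = 130 GPa = 130000 uN/um^2
Step 2: Compute t^3 = 4^3 = 64
Step 3: Compute L^3 = 225^3 = 11390625
Step 4: k = 130000 * 19 * 64 / (4 * 11390625)
k = 3.4695 uN/um


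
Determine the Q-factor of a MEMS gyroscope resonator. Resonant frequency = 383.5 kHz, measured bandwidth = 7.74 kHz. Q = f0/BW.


Step 1: Q = f0 / bandwidth
Step 2: Q = 383.5 / 7.74
Q = 49.5


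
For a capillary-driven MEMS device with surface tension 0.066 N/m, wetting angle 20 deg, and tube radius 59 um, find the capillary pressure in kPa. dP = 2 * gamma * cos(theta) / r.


Step 1: cos(20 deg) = 0.9397
Step 2: Convert r to m: r = 59e-6 m
Step 3: dP = 2 * 0.066 * 0.9397 / 59e-6 = 2102.4 Pa
Step 4: Convert Pa to kPa (divide by 1000).
dP = 2.1 kPa


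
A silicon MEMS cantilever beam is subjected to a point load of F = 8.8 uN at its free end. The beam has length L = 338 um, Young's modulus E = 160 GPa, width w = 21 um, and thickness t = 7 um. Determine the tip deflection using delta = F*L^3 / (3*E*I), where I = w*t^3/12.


Step 1: Calculate the second moment of area.
I = w * t^3 / 12 = 21 * 7^3 / 12 = 600.25 um^4
Step 2: Convert E to consistent units (1 GPa = 1000 uN/um^2).
E = 160 GPa = 160000 uN/um^2
Step 3: Calculate tip deflection.
delta = F * L^3 / (3 * E * I)
delta = 8.8 * 338^3 / (3 * 160000 * 600.25)
delta = 1.1794 um


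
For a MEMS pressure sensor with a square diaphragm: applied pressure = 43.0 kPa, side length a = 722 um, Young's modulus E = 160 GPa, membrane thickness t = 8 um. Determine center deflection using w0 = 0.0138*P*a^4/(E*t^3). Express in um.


Step 1: Convert pressure to compatible units (E is in GPa, so P in GPa).
P = 43.0 kPa = 43.0e-6 GPa
Step 2: Compute numerator: 0.0138 * P * a^4.
a^4 = 722^4 = 271737008656
numerator = 0.0138 * 43.0e-6 * 271737008656 = 1.612487e+05
Step 3: Compute denominator: E * t^3 = 160 * 8^3 = 81920
Step 4: w0 = numerator / denominator = 1.612487e+05 / 81920 = 1.9684 um


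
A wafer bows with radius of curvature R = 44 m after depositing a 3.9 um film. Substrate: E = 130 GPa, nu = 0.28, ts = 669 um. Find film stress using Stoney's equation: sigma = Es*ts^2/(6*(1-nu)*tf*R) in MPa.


Step 1: Compute numerator: Es * ts^2 = 130 * 669^2 = 58182930 (GPa*um^2)
Step 2: Compute denominator (R in um): 6*(1-nu)*tf*R = 6*0.72*3.9*44e6 = 741312000.0 (um^2)
Step 3: sigma (GPa) = 58182930 / 741312000.0 = 7.8486e-02 GPa
Step 4: Convert to MPa (x1000): sigma = 78.5 MPa


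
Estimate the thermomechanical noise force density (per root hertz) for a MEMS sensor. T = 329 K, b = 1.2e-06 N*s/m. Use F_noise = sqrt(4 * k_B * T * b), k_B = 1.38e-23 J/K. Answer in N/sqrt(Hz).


Step 1: Compute 4 * k_B * T * b
= 4 * 1.38e-23 * 329 * 1.2e-06
= 2.1793e-26 N^2/Hz
Step 2: F_noise = sqrt(2.1793e-26)
F_noise = 1.48e-13 N/sqrt(Hz)


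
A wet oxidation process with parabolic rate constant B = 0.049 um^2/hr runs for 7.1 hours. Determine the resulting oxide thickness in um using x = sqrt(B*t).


Step 1: Compute B*t = 0.049 * 7.1 = 0.3479
Step 2: x = sqrt(0.3479)
x = 0.59 um


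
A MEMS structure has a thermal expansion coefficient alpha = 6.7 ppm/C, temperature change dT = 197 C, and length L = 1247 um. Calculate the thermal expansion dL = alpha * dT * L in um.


Step 1: Convert CTE: alpha = 6.7 ppm/C = 6.7e-6 /C
Step 2: dL = 6.7e-6 * 197 * 1247
dL = 1.6459 um


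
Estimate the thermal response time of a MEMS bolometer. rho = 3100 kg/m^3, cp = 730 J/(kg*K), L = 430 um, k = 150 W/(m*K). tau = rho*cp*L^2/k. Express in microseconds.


Step 1: Convert L to m: L = 430e-6 m
Step 2: L^2 = (430e-6)^2 = 1.849e-07 m^2
Step 3: tau = 3100 * 730 * 1.849e-07 / 150 = 2.78952467e-03 s
Step 4: Convert to microseconds (multiply by 1e6).
tau = 2789.525 us


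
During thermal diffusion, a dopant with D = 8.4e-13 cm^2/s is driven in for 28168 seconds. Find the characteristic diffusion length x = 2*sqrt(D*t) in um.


Step 1: Compute D*t = 8.4e-13 * 28168 = 2.366112e-08 cm^2
Step 2: sqrt(D*t) = 1.53822e-04 cm
Step 3: x = 2 * 1.53822e-04 cm = 3.07644e-04 cm
Step 4: Convert to um (1 cm = 1e4 um): x = 3.076 um


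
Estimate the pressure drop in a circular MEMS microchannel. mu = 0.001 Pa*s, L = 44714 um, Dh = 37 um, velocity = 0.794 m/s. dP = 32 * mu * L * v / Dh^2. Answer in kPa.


Step 1: Convert to SI: L = 44714e-6 m, Dh = 37e-6 m
Step 2: dP = 32 * 0.001 * 44714e-6 * 0.794 / (37e-6)^2
Step 3: dP = 829870.94 Pa
Step 4: Convert to kPa: dP = 829.87 kPa


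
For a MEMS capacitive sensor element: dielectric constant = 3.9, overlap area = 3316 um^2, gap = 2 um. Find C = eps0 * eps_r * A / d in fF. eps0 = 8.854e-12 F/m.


Step 1: Convert area to m^2: A = 3316e-12 m^2
Step 2: Convert gap to m: d = 2e-6 m
Step 3: C = eps0 * eps_r * A / d
C = 8.854e-12 * 3.9 * 3316e-12 / 2e-6
Step 4: Convert to fF (multiply by 1e15).
C = 57.25 fF


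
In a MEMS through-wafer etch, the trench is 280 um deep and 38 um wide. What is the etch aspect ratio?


Step 1: AR = depth / width
Step 2: AR = 280 / 38
AR = 7.4


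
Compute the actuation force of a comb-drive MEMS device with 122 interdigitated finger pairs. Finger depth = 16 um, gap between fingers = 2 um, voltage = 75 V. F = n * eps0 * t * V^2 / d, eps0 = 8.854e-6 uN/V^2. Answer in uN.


Step 1: Parameters: n=122, eps0=8.854e-6 uN/V^2, t=16 um, V=75 V, d=2 um
Step 2: V^2 = 5625
Step 3: F = 122 * 8.854e-6 * 16 * 5625 / 2
F = 48.608 uN


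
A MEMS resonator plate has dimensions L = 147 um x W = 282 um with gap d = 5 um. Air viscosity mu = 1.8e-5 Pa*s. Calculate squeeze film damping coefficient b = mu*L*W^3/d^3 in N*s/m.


Step 1: Convert to SI.
L = 147e-6 m, W = 282e-6 m, d = 5e-6 m
Step 2: W^3 = (282e-6)^3 = 2.24e-11 m^3
Step 3: d^3 = (5e-6)^3 = 1.25e-16 m^3
Step 4: b = 1.8e-5 * 147e-6 * 2.24e-11 / 1.25e-16
b = 4.75e-04 N*s/m


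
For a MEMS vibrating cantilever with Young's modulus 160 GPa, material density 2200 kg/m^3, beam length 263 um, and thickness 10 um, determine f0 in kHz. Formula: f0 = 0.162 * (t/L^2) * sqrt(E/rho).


Step 1: Convert units to SI.
t_SI = 10e-6 m, L_SI = 263e-6 m
Step 2: Calculate sqrt(E/rho).
sqrt(160e9 / 2200) = 8528.03 m/s
Step 3: Compute f0.
f0 = 0.162 * 10e-6 / (263e-6)^2 * 8528.03 = 199734.1 Hz = 199.73 kHz


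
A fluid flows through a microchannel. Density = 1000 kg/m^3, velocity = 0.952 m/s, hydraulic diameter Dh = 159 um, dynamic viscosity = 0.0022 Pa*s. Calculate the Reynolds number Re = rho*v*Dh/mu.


Step 1: Convert Dh to meters: Dh = 159e-6 m
Step 2: Re = rho * v * Dh / mu
Re = 1000 * 0.952 * 159e-6 / 0.0022
Re = 68.804


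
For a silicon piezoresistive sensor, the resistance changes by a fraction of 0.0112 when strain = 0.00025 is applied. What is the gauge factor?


Step 1: Identify values.
dR/R = 0.0112, strain = 0.00025
Step 2: GF = (dR/R) / strain = 0.0112 / 0.00025
GF = 44.8


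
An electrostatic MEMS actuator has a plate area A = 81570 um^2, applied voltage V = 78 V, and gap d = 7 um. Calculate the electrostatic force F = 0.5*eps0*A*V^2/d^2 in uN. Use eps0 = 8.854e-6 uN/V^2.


Step 1: Identify parameters.
eps0 = 8.854e-6 uN/V^2, A = 81570 um^2, V = 78 V, d = 7 um
Step 2: Compute V^2 = 78^2 = 6084
Step 3: Compute d^2 = 7^2 = 49
Step 4: F = 0.5 * 8.854e-6 * 81570 * 6084 / 49
F = 44.837 uN


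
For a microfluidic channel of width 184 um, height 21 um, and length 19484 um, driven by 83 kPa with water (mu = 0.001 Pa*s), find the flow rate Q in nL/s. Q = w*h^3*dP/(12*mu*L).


Step 1: Convert all dimensions to SI (meters).
w = 184e-6 m, h = 21e-6 m, L = 19484e-6 m, dP = 83e3 Pa
Step 2: Q = w * h^3 * dP / (12 * mu * L)
Q = 184e-6 * (21e-6)^3 * 83e3 / (12 * 0.001 * 19484e-6) = 6.0491511e-10 m^3/s
Step 3: Convert Q from m^3/s to nL/s (1 m^3 = 1e12 nL, so multiply by 1e12).
Q = 604.915 nL/s


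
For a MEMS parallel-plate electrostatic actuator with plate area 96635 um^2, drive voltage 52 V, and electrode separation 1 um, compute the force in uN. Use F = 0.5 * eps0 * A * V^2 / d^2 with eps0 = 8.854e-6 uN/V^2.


Step 1: Identify parameters.
eps0 = 8.854e-6 uN/V^2, A = 96635 um^2, V = 52 V, d = 1 um
Step 2: Compute V^2 = 52^2 = 2704
Step 3: Compute d^2 = 1^2 = 1
Step 4: F = 0.5 * 8.854e-6 * 96635 * 2704 / 1
F = 1156.78 uN


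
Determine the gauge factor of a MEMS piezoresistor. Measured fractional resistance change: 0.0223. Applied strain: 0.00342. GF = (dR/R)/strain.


Step 1: Identify values.
dR/R = 0.0223, strain = 0.00342
Step 2: GF = (dR/R) / strain = 0.0223 / 0.00342
GF = 6.5


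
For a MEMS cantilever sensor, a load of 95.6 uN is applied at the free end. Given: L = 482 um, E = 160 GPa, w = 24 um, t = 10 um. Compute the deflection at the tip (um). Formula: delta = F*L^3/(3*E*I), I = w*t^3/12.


Step 1: Calculate the second moment of area.
I = w * t^3 / 12 = 24 * 10^3 / 12 = 2000.0 um^4
Step 2: Convert E to consistent units (1 GPa = 1000 uN/um^2).
E = 160 GPa = 160000 uN/um^2
Step 3: Calculate tip deflection.
delta = F * L^3 / (3 * E * I)
delta = 95.6 * 482^3 / (3 * 160000 * 2000.0)
delta = 11.1514 um


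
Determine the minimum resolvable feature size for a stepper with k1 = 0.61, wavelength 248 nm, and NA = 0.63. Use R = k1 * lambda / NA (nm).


Step 1: Identify values: k1 = 0.61, lambda = 248 nm, NA = 0.63
Step 2: R = k1 * lambda / NA
R = 0.61 * 248 / 0.63
R = 240.1 nm


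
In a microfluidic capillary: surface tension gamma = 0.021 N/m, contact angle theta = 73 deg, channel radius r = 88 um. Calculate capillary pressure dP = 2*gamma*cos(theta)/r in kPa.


Step 1: cos(73 deg) = 0.2924
Step 2: Convert r to m: r = 88e-6 m
Step 3: dP = 2 * 0.021 * 0.2924 / 88e-6 = 139.6 Pa
Step 4: Convert Pa to kPa (divide by 1000).
dP = 0.14 kPa


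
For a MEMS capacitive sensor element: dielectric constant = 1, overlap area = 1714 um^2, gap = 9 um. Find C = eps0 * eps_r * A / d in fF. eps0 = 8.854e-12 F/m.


Step 1: Convert area to m^2: A = 1714e-12 m^2
Step 2: Convert gap to m: d = 9e-6 m
Step 3: C = eps0 * eps_r * A / d
C = 8.854e-12 * 1 * 1714e-12 / 9e-6
Step 4: Convert to fF (multiply by 1e15).
C = 1.69 fF


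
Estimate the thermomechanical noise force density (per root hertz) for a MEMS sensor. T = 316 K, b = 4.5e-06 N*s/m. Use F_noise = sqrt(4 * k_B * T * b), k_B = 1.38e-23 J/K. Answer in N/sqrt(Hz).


Step 1: Compute 4 * k_B * T * b
= 4 * 1.38e-23 * 316 * 4.5e-06
= 7.8494e-26 N^2/Hz
Step 2: F_noise = sqrt(7.8494e-26)
F_noise = 2.80e-13 N/sqrt(Hz)


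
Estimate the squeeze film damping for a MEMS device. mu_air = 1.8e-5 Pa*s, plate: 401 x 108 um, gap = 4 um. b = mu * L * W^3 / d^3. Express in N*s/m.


Step 1: Convert to SI.
L = 401e-6 m, W = 108e-6 m, d = 4e-6 m
Step 2: W^3 = (108e-6)^3 = 1.26e-12 m^3
Step 3: d^3 = (4e-6)^3 = 6.40e-17 m^3
Step 4: b = 1.8e-5 * 401e-6 * 1.26e-12 / 6.40e-17
b = 1.42e-04 N*s/m


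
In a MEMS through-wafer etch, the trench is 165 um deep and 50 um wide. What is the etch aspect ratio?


Step 1: AR = depth / width
Step 2: AR = 165 / 50
AR = 3.3


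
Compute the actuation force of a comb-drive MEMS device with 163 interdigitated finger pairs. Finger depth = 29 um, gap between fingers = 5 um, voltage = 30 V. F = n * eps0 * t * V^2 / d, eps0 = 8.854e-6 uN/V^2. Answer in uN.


Step 1: Parameters: n=163, eps0=8.854e-6 uN/V^2, t=29 um, V=30 V, d=5 um
Step 2: V^2 = 900
Step 3: F = 163 * 8.854e-6 * 29 * 900 / 5
F = 7.534 uN


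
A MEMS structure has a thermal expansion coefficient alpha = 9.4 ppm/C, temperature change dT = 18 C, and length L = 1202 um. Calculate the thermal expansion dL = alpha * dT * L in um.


Step 1: Convert CTE: alpha = 9.4 ppm/C = 9.4e-6 /C
Step 2: dL = 9.4e-6 * 18 * 1202
dL = 0.2034 um


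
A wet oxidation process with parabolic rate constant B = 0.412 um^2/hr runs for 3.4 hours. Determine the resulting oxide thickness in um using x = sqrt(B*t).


Step 1: Compute B*t = 0.412 * 3.4 = 1.4008
Step 2: x = sqrt(1.4008)
x = 1.184 um


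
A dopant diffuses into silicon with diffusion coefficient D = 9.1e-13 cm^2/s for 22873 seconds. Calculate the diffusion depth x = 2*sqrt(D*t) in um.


Step 1: Compute D*t = 9.1e-13 * 22873 = 2.081443e-08 cm^2
Step 2: sqrt(D*t) = 1.44272e-04 cm
Step 3: x = 2 * 1.44272e-04 cm = 2.88544e-04 cm
Step 4: Convert to um (1 cm = 1e4 um): x = 2.885 um


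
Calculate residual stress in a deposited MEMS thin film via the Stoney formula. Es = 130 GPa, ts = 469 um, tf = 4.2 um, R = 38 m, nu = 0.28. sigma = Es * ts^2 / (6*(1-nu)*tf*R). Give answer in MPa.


Step 1: Compute numerator: Es * ts^2 = 130 * 469^2 = 28594930 (GPa*um^2)
Step 2: Compute denominator (R in um): 6*(1-nu)*tf*R = 6*0.72*4.2*38e6 = 689472000.0 (um^2)
Step 3: sigma (GPa) = 28594930 / 689472000.0 = 4.1474e-02 GPa
Step 4: Convert to MPa (x1000): sigma = 41.5 MPa


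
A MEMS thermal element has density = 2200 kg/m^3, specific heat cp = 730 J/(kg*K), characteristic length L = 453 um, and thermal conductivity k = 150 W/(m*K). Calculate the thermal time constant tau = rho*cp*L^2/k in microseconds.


Step 1: Convert L to m: L = 453e-6 m
Step 2: L^2 = (453e-6)^2 = 2.05209e-07 m^2
Step 3: tau = 2200 * 730 * 2.05209e-07 / 150 = 2.19710436e-03 s
Step 4: Convert to microseconds (multiply by 1e6).
tau = 2197.104 us


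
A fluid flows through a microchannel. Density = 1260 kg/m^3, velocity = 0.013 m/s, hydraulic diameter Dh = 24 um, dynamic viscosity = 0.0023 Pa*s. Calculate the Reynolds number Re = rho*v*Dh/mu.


Step 1: Convert Dh to meters: Dh = 24e-6 m
Step 2: Re = rho * v * Dh / mu
Re = 1260 * 0.013 * 24e-6 / 0.0023
Re = 0.171


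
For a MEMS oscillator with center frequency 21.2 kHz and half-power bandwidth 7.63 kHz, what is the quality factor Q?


Step 1: Q = f0 / bandwidth
Step 2: Q = 21.2 / 7.63
Q = 2.8


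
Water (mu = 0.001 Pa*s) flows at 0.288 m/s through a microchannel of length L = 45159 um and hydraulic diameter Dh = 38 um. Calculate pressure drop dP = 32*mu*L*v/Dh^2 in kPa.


Step 1: Convert to SI: L = 45159e-6 m, Dh = 38e-6 m
Step 2: dP = 32 * 0.001 * 45159e-6 * 0.288 / (38e-6)^2
Step 3: dP = 288217.00 Pa
Step 4: Convert to kPa: dP = 288.22 kPa


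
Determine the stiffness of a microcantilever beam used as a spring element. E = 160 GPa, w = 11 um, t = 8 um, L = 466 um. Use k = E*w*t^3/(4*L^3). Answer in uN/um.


Step 1: Convert E to consistent units (1 GPa = 1000 uN/um^2).
E = 160 GPa = 160000 uN/um^2
Step 2: Compute t^3 = 8^3 = 512
Step 3: Compute L^3 = 466^3 = 101194696
Step 4: k = 160000 * 11 * 512 / (4 * 101194696)
k = 2.2262 uN/um
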